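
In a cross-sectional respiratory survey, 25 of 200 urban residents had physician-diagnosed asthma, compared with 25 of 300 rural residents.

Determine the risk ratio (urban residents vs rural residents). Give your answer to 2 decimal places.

risk, urban residents = 25/200 = 0.1250
risk, rural residents = 25/300 = 0.0833
RR = 0.1250 / 0.0833 = 1.50

1.50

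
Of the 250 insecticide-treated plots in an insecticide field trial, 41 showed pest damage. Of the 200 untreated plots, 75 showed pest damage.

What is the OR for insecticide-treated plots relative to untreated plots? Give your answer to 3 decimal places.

OR = (41 × 125) / (209 × 75) = 5125/15675 ≈ 0.327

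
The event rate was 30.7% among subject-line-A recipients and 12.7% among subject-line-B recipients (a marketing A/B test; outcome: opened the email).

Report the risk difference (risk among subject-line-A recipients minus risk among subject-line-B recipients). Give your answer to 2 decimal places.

risk difference = 0.3070 − 0.1270 = 0.18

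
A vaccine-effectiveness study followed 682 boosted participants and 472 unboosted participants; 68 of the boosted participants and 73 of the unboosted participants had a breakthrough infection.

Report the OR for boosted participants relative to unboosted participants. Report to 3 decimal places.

OR = (68 × 399) / (614 × 73) = 27132/44822 ≈ 0.605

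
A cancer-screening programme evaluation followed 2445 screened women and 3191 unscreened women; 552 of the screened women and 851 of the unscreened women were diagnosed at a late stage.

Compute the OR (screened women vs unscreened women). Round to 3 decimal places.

odds, screened women = 552/1893 = 0.2916
odds, unscreened women = 851/2340 = 0.3637
OR = 0.2916 / 0.3637 = 0.802

OR: 0.802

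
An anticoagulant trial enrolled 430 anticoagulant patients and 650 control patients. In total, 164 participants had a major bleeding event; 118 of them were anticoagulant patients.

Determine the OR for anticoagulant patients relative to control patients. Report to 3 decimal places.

OR = 4.966

anticoagulant patients without the outcome: 430 − 118 = 312
control patients with the outcome: 164 − 118 = 46
control patients without the outcome: 650 − 46 = 604
OR = (118 × 604) / (312 × 46) = 71272/14352 ≈ 4.966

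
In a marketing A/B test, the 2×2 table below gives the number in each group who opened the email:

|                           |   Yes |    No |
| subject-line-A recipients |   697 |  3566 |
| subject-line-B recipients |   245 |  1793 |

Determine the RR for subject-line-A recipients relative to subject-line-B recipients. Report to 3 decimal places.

risk, subject-line-A recipients = 697/4263 = 0.1635
risk, subject-line-B recipients = 245/2038 = 0.1202
RR = 0.1635 / 0.1202 = 1.360

RR = 1.360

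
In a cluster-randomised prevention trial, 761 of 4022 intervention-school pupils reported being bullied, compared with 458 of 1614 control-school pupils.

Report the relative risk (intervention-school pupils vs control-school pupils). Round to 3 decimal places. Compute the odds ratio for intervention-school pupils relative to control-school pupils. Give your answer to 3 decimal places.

risk, intervention-school pupils = 761/4022 = 0.1892
risk, control-school pupils = 458/1614 = 0.2838
RR = 0.1892 / 0.2838 = 0.667
odds, intervention-school pupils = 761/3261 = 0.2334
odds, control-school pupils = 458/1156 = 0.3962
OR = 0.2334 / 0.3962 = 0.589

RR = 0.667; OR = 0.589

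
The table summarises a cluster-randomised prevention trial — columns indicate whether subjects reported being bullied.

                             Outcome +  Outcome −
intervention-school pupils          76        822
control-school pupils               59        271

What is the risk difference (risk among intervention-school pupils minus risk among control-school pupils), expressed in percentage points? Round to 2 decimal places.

risk, intervention-school pupils = 76/898 = 0.0846
risk, control-school pupils = 59/330 = 0.1788
risk difference = 0.0846 − 0.1788 = -0.0942 → -9.42 percentage points

RD ≈ -9.42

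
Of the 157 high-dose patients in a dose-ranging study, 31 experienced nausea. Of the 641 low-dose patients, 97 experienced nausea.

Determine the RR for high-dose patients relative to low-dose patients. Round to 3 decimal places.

RR: 1.305

risk, high-dose patients = 31/157 = 0.1975
risk, low-dose patients = 97/641 = 0.1513
RR = 0.1975 / 0.1513 = 1.305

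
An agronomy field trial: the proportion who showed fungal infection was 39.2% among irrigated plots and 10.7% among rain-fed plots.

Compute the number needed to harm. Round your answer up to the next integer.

NNH ≈ 4

absolute risk difference = 0.285000
1 / 0.285000 = 3.509 → round up → 4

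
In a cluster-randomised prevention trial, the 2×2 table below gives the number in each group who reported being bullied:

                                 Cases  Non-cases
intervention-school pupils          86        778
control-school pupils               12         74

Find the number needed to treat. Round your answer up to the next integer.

risk, intervention-school pupils = 86/864 = 0.099537
risk, control-school pupils = 12/86 = 0.139535
absolute risk difference = 0.039998
1 / 0.039998 = 25.001 → round up → 26

26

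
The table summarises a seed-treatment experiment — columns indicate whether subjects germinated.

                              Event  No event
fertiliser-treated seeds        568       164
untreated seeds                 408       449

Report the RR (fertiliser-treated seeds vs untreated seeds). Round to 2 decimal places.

RR = 1.63

risk, fertiliser-treated seeds = 568/732 = 0.7760
risk, untreated seeds = 408/857 = 0.4761
RR = 0.7760 / 0.4761 = 1.63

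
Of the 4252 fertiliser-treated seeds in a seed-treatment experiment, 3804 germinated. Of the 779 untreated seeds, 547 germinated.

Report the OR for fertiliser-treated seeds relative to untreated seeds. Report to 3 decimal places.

OR = (3804 × 232) / (448 × 547) = 882528/245056 ≈ 3.601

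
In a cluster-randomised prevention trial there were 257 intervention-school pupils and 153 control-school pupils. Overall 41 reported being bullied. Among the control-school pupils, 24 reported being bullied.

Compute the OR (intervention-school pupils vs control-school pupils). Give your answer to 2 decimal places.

OR ≈ 0.38

intervention-school pupils with the outcome: 41 − 24 = 17
intervention-school pupils without the outcome: 257 − 17 = 240
control-school pupils without the outcome: 153 − 24 = 129
OR = (17 × 129) / (240 × 24) = 2193/5760 ≈ 0.38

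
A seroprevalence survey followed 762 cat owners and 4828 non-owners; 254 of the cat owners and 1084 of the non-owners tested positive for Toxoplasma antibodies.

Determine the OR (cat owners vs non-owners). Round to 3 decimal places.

OR = (254 × 3744) / (508 × 1084) = 950976/550672 ≈ 1.727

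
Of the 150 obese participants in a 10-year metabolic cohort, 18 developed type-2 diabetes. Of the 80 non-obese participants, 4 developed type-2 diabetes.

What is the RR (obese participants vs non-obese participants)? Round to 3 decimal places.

risk, obese participants = 18/150 = 0.1200
risk, non-obese participants = 4/80 = 0.0500
RR = 0.1200 / 0.0500 = 2.400

2.400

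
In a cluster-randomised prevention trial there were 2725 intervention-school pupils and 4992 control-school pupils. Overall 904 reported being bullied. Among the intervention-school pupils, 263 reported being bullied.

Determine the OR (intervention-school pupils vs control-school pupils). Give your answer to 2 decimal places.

OR = 0.73

intervention-school pupils without the outcome: 2725 − 263 = 2462
control-school pupils with the outcome: 904 − 263 = 641
control-school pupils without the outcome: 4992 − 641 = 4351
odds, intervention-school pupils = 263/2462 = 0.1068
odds, control-school pupils = 641/4351 = 0.1473
OR = 0.1068 / 0.1473 = 0.73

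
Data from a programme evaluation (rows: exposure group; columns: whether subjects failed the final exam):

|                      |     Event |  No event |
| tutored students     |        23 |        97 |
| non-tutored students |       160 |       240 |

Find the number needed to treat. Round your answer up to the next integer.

5

risk, tutored students = 23/120 = 0.191667
risk, non-tutored students = 160/400 = 0.400000
absolute risk difference = 0.208333
1 / 0.208333 = 4.800 → round up → 5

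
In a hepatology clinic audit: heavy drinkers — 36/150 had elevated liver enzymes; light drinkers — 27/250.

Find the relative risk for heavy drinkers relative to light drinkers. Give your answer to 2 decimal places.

RR = 2.22

risk, heavy drinkers = 36/150 = 0.2400
risk, light drinkers = 27/250 = 0.1080
RR = 0.2400 / 0.1080 = 2.22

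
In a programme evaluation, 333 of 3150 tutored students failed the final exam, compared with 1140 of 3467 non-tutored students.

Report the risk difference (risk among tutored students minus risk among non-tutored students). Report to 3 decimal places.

RD = -0.223

risk, tutored students = 333/3150 = 0.1057
risk, non-tutored students = 1140/3467 = 0.3288
risk difference = 0.1057 − 0.3288 = -0.223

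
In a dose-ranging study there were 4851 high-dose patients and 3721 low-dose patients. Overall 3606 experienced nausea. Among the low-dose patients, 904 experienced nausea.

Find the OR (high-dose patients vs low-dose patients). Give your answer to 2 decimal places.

high-dose patients with the outcome: 3606 − 904 = 2702
high-dose patients without the outcome: 4851 − 2702 = 2149
low-dose patients without the outcome: 3721 − 904 = 2817
OR = (2702 × 2817) / (2149 × 904) = 7611534/1942696 ≈ 3.92

OR ≈ 3.92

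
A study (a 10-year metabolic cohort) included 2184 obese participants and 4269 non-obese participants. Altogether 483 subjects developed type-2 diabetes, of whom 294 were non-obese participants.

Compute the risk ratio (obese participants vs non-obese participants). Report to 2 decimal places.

obese participants with the outcome: 483 − 294 = 189
obese participants without the outcome: 2184 − 189 = 1995
non-obese participants without the outcome: 4269 − 294 = 3975
risk, obese participants = 189/2184 = 0.0865
risk, non-obese participants = 294/4269 = 0.0689
RR = 0.0865 / 0.0689 = 1.26

1.26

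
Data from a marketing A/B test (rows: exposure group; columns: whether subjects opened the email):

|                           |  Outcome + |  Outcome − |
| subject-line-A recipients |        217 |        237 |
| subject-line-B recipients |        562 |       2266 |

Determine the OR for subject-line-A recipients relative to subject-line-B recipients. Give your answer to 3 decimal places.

odds, subject-line-A recipients = 217/237 = 0.9156
odds, subject-line-B recipients = 562/2266 = 0.2480
OR = 0.9156 / 0.2480 = 3.692

3.692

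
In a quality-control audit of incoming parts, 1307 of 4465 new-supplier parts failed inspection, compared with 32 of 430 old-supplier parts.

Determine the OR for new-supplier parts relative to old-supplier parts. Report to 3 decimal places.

OR = (1307 × 398) / (3158 × 32) = 520186/101056 ≈ 5.148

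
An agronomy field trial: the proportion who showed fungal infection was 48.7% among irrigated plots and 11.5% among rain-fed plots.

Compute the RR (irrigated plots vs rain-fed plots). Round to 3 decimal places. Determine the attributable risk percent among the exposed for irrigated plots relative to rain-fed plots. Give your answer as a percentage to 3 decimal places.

RR = 0.4870 / 0.1150 = 4.235
AR% = (0.4870 − 0.1150) / 0.4870 = 0.7639 → 76.386%

RR = 4.235; AR% = 76.386%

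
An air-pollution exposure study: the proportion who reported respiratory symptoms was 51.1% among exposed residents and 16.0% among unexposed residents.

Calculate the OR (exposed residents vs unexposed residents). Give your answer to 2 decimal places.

odds, exposed residents = 0.5110/0.4890 = 1.0450
odds, unexposed residents = 0.1600/0.8400 = 0.1905
OR = 1.0450 / 0.1905 = 5.49

OR ≈ 5.49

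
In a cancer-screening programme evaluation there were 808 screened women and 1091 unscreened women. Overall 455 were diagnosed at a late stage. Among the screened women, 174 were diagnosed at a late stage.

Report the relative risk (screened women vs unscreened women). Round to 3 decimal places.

0.836

screened women without the outcome: 808 − 174 = 634
unscreened women with the outcome: 455 − 174 = 281
unscreened women without the outcome: 1091 − 281 = 810
risk, screened women = 174/808 = 0.2153
risk, unscreened women = 281/1091 = 0.2576
RR = 0.2153 / 0.2576 = 0.836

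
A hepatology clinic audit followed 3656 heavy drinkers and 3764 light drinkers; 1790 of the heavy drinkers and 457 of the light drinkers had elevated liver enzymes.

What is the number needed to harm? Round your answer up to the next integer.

risk, heavy drinkers = 1790/3656 = 0.489606
risk, light drinkers = 457/3764 = 0.121413
absolute risk difference = 0.368193
1 / 0.368193 = 2.716 → round up → 3

3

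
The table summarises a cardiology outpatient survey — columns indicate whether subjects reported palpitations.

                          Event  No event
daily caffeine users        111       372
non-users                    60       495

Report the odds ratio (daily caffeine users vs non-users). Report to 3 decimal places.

odds, daily caffeine users = 111/372 = 0.2984
odds, non-users = 60/495 = 0.1212
OR = 0.2984 / 0.1212 = 2.462

OR ≈ 2.462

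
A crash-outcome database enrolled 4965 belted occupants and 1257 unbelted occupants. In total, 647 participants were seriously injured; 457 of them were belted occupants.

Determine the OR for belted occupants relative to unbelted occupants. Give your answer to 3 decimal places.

belted occupants without the outcome: 4965 − 457 = 4508
unbelted occupants with the outcome: 647 − 457 = 190
unbelted occupants without the outcome: 1257 − 190 = 1067
odds, belted occupants = 457/4508 = 0.1014
odds, unbelted occupants = 190/1067 = 0.1781
OR = 0.1014 / 0.1781 = 0.569

OR ≈ 0.569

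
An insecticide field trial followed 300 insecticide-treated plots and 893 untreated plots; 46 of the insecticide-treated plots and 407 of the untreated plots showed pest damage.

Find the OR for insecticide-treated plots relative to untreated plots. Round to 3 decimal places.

OR = (46 × 486) / (254 × 407) = 22356/103378 ≈ 0.216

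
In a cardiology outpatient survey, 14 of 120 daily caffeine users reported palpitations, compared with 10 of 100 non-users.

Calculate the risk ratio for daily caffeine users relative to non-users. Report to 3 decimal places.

RR: 1.167

risk, daily caffeine users = 14/120 = 0.1167
risk, non-users = 10/100 = 0.1000
RR = 0.1167 / 0.1000 = 1.167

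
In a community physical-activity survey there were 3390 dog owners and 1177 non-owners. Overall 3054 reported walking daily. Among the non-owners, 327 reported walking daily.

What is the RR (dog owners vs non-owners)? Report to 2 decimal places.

2.90

dog owners with the outcome: 3054 − 327 = 2727
dog owners without the outcome: 3390 − 2727 = 663
non-owners without the outcome: 1177 − 327 = 850
risk, dog owners = 2727/3390 = 0.8044
risk, non-owners = 327/1177 = 0.2778
RR = 0.8044 / 0.2778 = 2.90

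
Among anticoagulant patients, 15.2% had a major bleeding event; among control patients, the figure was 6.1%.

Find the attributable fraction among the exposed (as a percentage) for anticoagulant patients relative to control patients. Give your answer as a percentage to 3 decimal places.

AR% = (0.1520 − 0.0610) / 0.1520 = 0.5987 → 59.868%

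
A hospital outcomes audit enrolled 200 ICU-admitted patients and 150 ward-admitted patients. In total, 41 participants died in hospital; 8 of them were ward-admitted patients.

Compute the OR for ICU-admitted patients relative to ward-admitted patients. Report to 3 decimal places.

3.507

ICU-admitted patients with the outcome: 41 − 8 = 33
ICU-admitted patients without the outcome: 200 − 33 = 167
ward-admitted patients without the outcome: 150 − 8 = 142
OR = (33 × 142) / (167 × 8) = 4686/1336 ≈ 3.507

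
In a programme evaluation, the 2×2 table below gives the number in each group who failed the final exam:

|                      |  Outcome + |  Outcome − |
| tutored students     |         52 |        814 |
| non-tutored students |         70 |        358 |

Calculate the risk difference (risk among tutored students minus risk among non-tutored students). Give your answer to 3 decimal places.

RD = -0.104

risk, tutored students = 52/866 = 0.0600
risk, non-tutored students = 70/428 = 0.1636
risk difference = 0.0600 − 0.1636 = -0.104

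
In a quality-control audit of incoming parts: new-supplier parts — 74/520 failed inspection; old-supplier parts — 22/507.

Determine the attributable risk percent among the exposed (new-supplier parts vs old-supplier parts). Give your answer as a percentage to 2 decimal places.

risk, new-supplier parts = 74/520 = 0.14231
risk, old-supplier parts = 22/507 = 0.04339
AR% = (0.14231 − 0.04339) / 0.14231 = 0.6951 → 69.51%

AR% = 69.51%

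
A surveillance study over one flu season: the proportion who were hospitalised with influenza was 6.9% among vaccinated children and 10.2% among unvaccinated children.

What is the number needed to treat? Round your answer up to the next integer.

NNT ≈ 31

absolute risk difference = 0.033000
1 / 0.033000 = 30.303 → round up → 31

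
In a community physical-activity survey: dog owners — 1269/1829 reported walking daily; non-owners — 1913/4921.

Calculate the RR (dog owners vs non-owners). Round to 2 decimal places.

risk, dog owners = 1269/1829 = 0.6938
risk, non-owners = 1913/4921 = 0.3887
RR = 0.6938 / 0.3887 = 1.78

1.78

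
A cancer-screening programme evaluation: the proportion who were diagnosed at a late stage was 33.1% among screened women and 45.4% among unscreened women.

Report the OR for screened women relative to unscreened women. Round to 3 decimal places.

odds, screened women = 0.3310/0.6690 = 0.4948
odds, unscreened women = 0.4540/0.5460 = 0.8315
OR = 0.4948 / 0.8315 = 0.595

0.595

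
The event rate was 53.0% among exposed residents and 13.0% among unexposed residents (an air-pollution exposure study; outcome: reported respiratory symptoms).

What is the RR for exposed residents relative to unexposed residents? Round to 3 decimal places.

RR = 0.5300 / 0.1300 = 4.077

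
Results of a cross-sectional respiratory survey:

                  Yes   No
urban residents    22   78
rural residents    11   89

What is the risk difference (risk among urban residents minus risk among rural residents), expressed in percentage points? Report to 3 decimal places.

risk, urban residents = 22/100 = 0.2200
risk, rural residents = 11/100 = 0.1100
risk difference = 0.2200 − 0.1100 = 0.1100 → 11.000 percentage points

11.000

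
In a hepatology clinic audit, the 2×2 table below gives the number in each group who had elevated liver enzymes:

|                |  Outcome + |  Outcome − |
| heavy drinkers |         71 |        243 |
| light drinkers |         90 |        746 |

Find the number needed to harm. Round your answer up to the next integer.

NNH ≈ 9

risk, heavy drinkers = 71/314 = 0.226115
risk, light drinkers = 90/836 = 0.107656
absolute risk difference = 0.118459
1 / 0.118459 = 8.442 → round up → 9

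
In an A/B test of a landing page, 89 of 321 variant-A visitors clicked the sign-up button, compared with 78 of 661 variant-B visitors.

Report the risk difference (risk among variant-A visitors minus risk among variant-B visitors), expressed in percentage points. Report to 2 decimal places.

risk, variant-A visitors = 89/321 = 0.2773
risk, variant-B visitors = 78/661 = 0.1180
risk difference = 0.2773 − 0.1180 = 0.1593 → 15.93 percentage points

RD: 15.93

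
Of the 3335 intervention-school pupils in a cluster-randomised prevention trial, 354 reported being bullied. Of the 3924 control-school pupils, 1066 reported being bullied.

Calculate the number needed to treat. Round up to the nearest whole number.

NNT: 7

risk, intervention-school pupils = 354/3335 = 0.106147
risk, control-school pupils = 1066/3924 = 0.271662
absolute risk difference = 0.165515
1 / 0.165515 = 6.042 → round up → 7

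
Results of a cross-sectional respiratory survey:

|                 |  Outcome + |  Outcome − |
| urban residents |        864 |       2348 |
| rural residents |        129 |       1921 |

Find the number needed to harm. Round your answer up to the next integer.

risk, urban residents = 864/3212 = 0.268991
risk, rural residents = 129/2050 = 0.062927
absolute risk difference = 0.206064
1 / 0.206064 = 4.853 → round up → 5

NNH ≈ 5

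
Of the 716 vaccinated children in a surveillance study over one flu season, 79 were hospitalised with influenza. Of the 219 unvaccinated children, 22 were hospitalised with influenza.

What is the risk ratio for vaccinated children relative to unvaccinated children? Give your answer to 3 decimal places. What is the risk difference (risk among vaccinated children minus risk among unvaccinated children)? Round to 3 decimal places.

risk, vaccinated children = 79/716 = 0.1103
risk, unvaccinated children = 22/219 = 0.1005
RR = 0.1103 / 0.1005 = 1.098
risk difference = 0.1103 − 0.1005 = 0.010

RR = 1.098; RD = 0.010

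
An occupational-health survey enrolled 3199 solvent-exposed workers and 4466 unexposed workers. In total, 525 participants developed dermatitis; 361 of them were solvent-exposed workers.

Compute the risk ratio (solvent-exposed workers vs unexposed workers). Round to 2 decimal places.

3.07

solvent-exposed workers without the outcome: 3199 − 361 = 2838
unexposed workers with the outcome: 525 − 361 = 164
unexposed workers without the outcome: 4466 − 164 = 4302
risk, solvent-exposed workers = 361/3199 = 0.11285
risk, unexposed workers = 164/4466 = 0.03672
RR = 0.11285 / 0.03672 = 3.07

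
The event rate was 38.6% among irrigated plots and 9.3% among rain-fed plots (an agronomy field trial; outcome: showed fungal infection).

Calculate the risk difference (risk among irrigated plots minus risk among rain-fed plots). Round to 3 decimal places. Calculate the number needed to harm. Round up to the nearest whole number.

risk difference = 0.3860 − 0.0930 = 0.293
absolute risk difference = 0.293000
1 / 0.293000 = 3.413 → round up → 4

RD = 0.293; NNH = 4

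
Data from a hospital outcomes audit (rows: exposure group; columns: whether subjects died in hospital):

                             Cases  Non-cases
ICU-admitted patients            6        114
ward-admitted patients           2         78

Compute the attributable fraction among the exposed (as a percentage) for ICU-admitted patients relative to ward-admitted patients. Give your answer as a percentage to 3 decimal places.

50.000%

risk, ICU-admitted patients = 6/120 = 0.05000
risk, ward-admitted patients = 2/80 = 0.02500
AR% = (0.05000 − 0.02500) / 0.05000 = 0.5000 → 50.000%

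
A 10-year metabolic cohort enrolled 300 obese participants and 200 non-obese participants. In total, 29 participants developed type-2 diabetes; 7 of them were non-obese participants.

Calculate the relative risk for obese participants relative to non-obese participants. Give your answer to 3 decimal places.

obese participants with the outcome: 29 − 7 = 22
obese participants without the outcome: 300 − 22 = 278
non-obese participants without the outcome: 200 − 7 = 193
risk, obese participants = 22/300 = 0.07333
risk, non-obese participants = 7/200 = 0.03500
RR = 0.07333 / 0.03500 = 2.095

RR: 2.095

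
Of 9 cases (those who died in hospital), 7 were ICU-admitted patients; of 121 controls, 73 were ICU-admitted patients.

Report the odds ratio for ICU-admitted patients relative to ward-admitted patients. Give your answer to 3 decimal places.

OR = (7 × 48) / (73 × 2) = 336/146 ≈ 2.301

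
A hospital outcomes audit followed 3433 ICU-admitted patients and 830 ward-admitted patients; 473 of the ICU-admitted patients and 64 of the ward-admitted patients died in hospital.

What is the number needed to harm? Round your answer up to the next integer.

risk, ICU-admitted patients = 473/3433 = 0.137780
risk, ward-admitted patients = 64/830 = 0.077108
absolute risk difference = 0.060672
1 / 0.060672 = 16.482 → round up → 17

NNH = 17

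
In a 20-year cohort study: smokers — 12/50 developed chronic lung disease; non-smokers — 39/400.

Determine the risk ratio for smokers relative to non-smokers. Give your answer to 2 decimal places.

risk, smokers = 12/50 = 0.2400
risk, non-smokers = 39/400 = 0.0975
RR = 0.2400 / 0.0975 = 2.46

RR: 2.46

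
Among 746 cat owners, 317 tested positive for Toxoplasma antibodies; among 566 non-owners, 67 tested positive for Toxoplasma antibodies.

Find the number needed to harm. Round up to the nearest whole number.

risk, cat owners = 317/746 = 0.424933
risk, non-owners = 67/566 = 0.118375
absolute risk difference = 0.306558
1 / 0.306558 = 3.262 → round up → 4

4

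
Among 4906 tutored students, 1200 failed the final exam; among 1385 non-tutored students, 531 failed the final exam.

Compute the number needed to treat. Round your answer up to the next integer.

risk, tutored students = 1200/4906 = 0.244598
risk, non-tutored students = 531/1385 = 0.383394
absolute risk difference = 0.138795
1 / 0.138795 = 7.205 → round up → 8

8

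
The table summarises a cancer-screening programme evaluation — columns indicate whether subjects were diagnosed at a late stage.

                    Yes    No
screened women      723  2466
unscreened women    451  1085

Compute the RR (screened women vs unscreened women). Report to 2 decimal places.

risk, screened women = 723/3189 = 0.2267
risk, unscreened women = 451/1536 = 0.2936
RR = 0.2267 / 0.2936 = 0.77

RR: 0.77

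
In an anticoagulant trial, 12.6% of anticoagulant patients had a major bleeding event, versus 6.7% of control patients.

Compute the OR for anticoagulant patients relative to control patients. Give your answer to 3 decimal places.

2.008

odds, anticoagulant patients = 0.1260/0.8740 = 0.1442
odds, control patients = 0.0670/0.9330 = 0.0718
OR = 0.1442 / 0.0718 = 2.008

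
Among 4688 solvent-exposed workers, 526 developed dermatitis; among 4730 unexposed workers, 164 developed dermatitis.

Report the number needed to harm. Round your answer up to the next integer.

risk, solvent-exposed workers = 526/4688 = 0.112201
risk, unexposed workers = 164/4730 = 0.034672
absolute risk difference = 0.077529
1 / 0.077529 = 12.898 → round up → 13

NNH ≈ 13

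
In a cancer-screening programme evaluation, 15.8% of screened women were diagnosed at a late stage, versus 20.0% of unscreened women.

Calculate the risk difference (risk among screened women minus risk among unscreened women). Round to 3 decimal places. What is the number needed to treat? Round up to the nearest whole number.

risk difference = 0.1580 − 0.2000 = -0.042
absolute risk difference = 0.042000
1 / 0.042000 = 23.810 → round up → 24

RD = -0.042; NNT = 24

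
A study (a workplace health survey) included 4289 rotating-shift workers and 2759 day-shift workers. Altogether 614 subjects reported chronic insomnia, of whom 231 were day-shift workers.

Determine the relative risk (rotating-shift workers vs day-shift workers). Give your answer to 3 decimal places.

rotating-shift workers with the outcome: 614 − 231 = 383
rotating-shift workers without the outcome: 4289 − 383 = 3906
day-shift workers without the outcome: 2759 − 231 = 2528
risk, rotating-shift workers = 383/4289 = 0.0893
risk, day-shift workers = 231/2759 = 0.0837
RR = 0.0893 / 0.0837 = 1.067

RR = 1.067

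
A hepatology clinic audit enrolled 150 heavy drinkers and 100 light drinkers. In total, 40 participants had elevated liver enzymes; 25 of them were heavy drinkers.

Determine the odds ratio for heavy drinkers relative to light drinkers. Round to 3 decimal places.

heavy drinkers without the outcome: 150 − 25 = 125
light drinkers with the outcome: 40 − 25 = 15
light drinkers without the outcome: 100 − 15 = 85
odds, heavy drinkers = 25/125 = 0.2000
odds, light drinkers = 15/85 = 0.1765
OR = 0.2000 / 0.1765 = 1.133

OR = 1.133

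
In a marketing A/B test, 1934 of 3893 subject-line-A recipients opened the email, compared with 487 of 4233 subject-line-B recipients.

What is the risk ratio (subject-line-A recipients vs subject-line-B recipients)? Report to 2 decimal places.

risk, subject-line-A recipients = 1934/3893 = 0.4968
risk, subject-line-B recipients = 487/4233 = 0.1150
RR = 0.4968 / 0.1150 = 4.32

RR = 4.32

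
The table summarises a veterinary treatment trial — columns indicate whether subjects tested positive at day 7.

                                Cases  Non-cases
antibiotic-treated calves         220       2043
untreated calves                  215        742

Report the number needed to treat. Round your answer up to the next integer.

NNT ≈ 8

risk, antibiotic-treated calves = 220/2263 = 0.097216
risk, untreated calves = 215/957 = 0.224660
absolute risk difference = 0.127444
1 / 0.127444 = 7.847 → round up → 8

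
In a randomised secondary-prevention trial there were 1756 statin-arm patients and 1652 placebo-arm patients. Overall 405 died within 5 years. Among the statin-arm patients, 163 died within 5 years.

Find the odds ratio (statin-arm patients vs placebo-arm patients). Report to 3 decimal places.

OR = 0.596

statin-arm patients without the outcome: 1756 − 163 = 1593
placebo-arm patients with the outcome: 405 − 163 = 242
placebo-arm patients without the outcome: 1652 − 242 = 1410
odds, statin-arm patients = 163/1593 = 0.1023
odds, placebo-arm patients = 242/1410 = 0.1716
OR = 0.1023 / 0.1716 = 0.596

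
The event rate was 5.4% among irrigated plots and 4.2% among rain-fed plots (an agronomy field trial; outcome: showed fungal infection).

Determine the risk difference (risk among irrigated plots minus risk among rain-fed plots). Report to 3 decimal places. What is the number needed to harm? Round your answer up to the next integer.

risk difference = 0.05400 − 0.04200 = 0.012
absolute risk difference = 0.012000
1 / 0.012000 = 83.333 → round up → 84

RD = 0.012; NNH = 84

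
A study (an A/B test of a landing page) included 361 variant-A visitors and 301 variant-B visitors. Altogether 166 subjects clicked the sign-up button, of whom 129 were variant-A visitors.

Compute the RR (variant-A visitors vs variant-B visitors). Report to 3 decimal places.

variant-A visitors without the outcome: 361 − 129 = 232
variant-B visitors with the outcome: 166 − 129 = 37
variant-B visitors without the outcome: 301 − 37 = 264
risk, variant-A visitors = 129/361 = 0.3573
risk, variant-B visitors = 37/301 = 0.1229
RR = 0.3573 / 0.1229 = 2.907

2.907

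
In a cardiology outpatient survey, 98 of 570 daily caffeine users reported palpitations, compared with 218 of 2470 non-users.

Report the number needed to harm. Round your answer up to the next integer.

NNH = 12

risk, daily caffeine users = 98/570 = 0.171930
risk, non-users = 218/2470 = 0.088259
absolute risk difference = 0.083671
1 / 0.083671 = 11.952 → round up → 12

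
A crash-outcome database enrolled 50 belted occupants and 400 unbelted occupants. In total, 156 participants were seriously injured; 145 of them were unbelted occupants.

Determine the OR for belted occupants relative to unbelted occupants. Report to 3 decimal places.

belted occupants with the outcome: 156 − 145 = 11
belted occupants without the outcome: 50 − 11 = 39
unbelted occupants without the outcome: 400 − 145 = 255
odds, belted occupants = 11/39 = 0.2821
odds, unbelted occupants = 145/255 = 0.5686
OR = 0.2821 / 0.5686 = 0.496

0.496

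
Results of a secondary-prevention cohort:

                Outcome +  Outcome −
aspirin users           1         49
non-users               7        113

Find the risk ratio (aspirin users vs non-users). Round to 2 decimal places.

0.34

risk, aspirin users = 1/50 = 0.02000
risk, non-users = 7/120 = 0.05833
RR = 0.02000 / 0.05833 = 0.34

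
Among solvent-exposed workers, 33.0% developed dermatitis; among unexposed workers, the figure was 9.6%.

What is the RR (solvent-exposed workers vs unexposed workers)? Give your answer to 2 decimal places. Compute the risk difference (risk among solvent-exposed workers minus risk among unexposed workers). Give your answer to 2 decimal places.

RR = 0.3300 / 0.0960 = 3.44
risk difference = 0.3300 − 0.0960 = 0.23

RR = 3.44; RD = 0.23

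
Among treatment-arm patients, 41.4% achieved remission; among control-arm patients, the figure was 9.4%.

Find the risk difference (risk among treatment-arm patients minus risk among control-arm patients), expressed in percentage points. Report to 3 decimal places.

risk difference = 0.4140 − 0.0940 = 0.3200 → 32.000 percentage points

32.000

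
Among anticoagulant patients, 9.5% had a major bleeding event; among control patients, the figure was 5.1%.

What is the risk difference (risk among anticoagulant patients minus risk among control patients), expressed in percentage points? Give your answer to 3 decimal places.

RD = 4.400

risk difference = 0.0950 − 0.0510 = 0.0440 → 4.400 percentage points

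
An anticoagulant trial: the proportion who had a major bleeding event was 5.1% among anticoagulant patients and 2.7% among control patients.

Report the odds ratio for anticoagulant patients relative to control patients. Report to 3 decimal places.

OR: 1.937

odds, anticoagulant patients = 0.05100/0.94900 = 0.05374
odds, control patients = 0.02700/0.97300 = 0.02775
OR = 0.05374 / 0.02775 = 1.937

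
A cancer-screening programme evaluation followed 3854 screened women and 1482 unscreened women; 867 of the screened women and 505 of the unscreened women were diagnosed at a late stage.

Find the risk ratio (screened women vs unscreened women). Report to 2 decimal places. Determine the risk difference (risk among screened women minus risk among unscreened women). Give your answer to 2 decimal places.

risk, screened women = 867/3854 = 0.2250
risk, unscreened women = 505/1482 = 0.3408
RR = 0.2250 / 0.3408 = 0.66
risk difference = 0.2250 − 0.3408 = -0.12

RR = 0.66; RD = -0.12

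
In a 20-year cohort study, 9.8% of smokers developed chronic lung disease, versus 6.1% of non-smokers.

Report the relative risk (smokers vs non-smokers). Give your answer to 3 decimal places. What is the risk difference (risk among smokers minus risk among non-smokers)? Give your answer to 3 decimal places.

RR = 1.607; RD = 0.037

RR = 0.0980 / 0.0610 = 1.607
risk difference = 0.0980 − 0.0610 = 0.037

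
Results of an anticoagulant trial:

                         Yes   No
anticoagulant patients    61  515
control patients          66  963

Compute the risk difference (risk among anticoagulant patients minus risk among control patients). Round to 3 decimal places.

risk, anticoagulant patients = 61/576 = 0.1059
risk, control patients = 66/1029 = 0.0641
risk difference = 0.1059 − 0.0641 = 0.042

0.042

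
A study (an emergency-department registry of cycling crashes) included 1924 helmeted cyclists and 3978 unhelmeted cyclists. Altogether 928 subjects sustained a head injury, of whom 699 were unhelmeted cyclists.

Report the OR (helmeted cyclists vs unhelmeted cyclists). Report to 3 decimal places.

OR: 0.634

helmeted cyclists with the outcome: 928 − 699 = 229
helmeted cyclists without the outcome: 1924 − 229 = 1695
unhelmeted cyclists without the outcome: 3978 − 699 = 3279
odds, helmeted cyclists = 229/1695 = 0.1351
odds, unhelmeted cyclists = 699/3279 = 0.2132
OR = 0.1351 / 0.2132 = 0.634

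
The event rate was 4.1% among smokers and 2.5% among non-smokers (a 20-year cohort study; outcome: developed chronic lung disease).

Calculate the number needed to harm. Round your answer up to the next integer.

absolute risk difference = 0.016000
1 / 0.016000 = 62.500 → round up → 63

NNH = 63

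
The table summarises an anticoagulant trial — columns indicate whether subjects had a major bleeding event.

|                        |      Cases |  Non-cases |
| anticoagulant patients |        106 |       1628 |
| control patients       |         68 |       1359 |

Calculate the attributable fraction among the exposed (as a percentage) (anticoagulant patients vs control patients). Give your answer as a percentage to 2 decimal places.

AR% ≈ 22.05%

risk, anticoagulant patients = 106/1734 = 0.06113
risk, control patients = 68/1427 = 0.04765
AR% = (0.06113 − 0.04765) / 0.06113 = 0.2205 → 22.05%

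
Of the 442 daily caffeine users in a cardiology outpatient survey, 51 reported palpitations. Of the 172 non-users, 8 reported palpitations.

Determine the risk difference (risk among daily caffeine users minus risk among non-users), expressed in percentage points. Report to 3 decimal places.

risk, daily caffeine users = 51/442 = 0.11538
risk, non-users = 8/172 = 0.04651
risk difference = 0.11538 − 0.04651 = 0.06887 → 6.887 percentage points

6.887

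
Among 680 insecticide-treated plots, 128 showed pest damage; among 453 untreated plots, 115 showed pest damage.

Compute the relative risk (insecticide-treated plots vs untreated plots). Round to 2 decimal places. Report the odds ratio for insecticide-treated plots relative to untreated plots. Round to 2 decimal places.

risk, insecticide-treated plots = 128/680 = 0.1882
risk, untreated plots = 115/453 = 0.2539
RR = 0.1882 / 0.2539 = 0.74
odds, insecticide-treated plots = 128/552 = 0.2319
odds, untreated plots = 115/338 = 0.3402
OR = 0.2319 / 0.3402 = 0.68

RR = 0.74; OR = 0.68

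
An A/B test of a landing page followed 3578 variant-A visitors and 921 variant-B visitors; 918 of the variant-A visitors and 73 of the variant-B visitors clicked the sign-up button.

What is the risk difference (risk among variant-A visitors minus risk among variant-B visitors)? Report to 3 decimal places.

0.177

risk, variant-A visitors = 918/3578 = 0.2566
risk, variant-B visitors = 73/921 = 0.0793
risk difference = 0.2566 − 0.0793 = 0.177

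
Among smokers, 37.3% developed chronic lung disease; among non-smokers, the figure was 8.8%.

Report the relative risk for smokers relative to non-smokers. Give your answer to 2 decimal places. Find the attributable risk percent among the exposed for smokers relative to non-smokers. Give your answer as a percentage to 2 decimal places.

RR = 0.3730 / 0.0880 = 4.24
AR% = (0.3730 − 0.0880) / 0.3730 = 0.7641 → 76.41%

RR = 4.24; AR% = 76.41%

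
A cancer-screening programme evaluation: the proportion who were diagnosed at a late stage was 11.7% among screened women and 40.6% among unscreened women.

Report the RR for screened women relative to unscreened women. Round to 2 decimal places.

RR = 0.1170 / 0.4060 = 0.29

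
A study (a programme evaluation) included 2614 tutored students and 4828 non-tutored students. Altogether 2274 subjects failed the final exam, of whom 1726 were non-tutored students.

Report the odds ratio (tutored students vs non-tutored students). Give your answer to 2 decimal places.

0.48

tutored students with the outcome: 2274 − 1726 = 548
tutored students without the outcome: 2614 − 548 = 2066
non-tutored students without the outcome: 4828 − 1726 = 3102
OR = (548 × 3102) / (2066 × 1726) = 1699896/3565916 ≈ 0.48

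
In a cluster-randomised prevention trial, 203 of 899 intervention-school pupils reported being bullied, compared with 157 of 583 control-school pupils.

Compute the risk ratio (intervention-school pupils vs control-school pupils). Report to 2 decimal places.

risk, intervention-school pupils = 203/899 = 0.2258
risk, control-school pupils = 157/583 = 0.2693
RR = 0.2258 / 0.2693 = 0.84

0.84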